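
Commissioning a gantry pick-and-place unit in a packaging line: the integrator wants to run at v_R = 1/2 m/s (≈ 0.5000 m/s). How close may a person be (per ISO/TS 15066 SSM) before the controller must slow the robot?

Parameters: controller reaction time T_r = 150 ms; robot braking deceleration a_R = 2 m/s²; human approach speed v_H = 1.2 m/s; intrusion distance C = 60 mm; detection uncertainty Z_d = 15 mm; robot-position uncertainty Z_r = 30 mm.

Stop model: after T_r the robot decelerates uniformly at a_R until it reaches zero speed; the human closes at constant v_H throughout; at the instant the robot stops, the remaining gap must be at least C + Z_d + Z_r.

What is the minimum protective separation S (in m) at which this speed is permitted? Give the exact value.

stop time T_s = (1/2)/2 = 0.2500 s
robot in T_r: 0.5000·0.1500 = 0.0750 m
robot under decel: 0.5000²/(2·2.0000) = 0.0625 m
human over T_r+T_s: 1.2000·(0.1500+0.2500) = 0.4800 m
residual clearance needed = 0.0600+0.0150+0.0300 = 0.1050 m
S_min ≈ 0.0750+0.0625+0.4800+0.1050  ⇒  S_min = 289/400 m

S_min = 289/400 m = 0.7225 m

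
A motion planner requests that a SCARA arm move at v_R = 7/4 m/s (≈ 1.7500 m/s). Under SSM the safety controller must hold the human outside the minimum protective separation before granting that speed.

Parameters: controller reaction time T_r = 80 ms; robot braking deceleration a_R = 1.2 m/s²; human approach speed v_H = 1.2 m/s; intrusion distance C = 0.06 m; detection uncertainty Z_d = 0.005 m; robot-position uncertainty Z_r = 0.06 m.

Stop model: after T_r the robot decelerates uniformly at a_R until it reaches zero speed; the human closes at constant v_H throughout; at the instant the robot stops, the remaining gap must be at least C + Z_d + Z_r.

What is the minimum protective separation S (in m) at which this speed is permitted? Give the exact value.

S_min = 81289/24000 m = 3.3870 m

braking lasts T_s = (7/4)/(6/5) = 1.4583 s
robot covers v_R·T_r = 1.7500·0.0800 = 0.1400 m before braking
robot under decel: 1.7500²/(2·1.2000) = 1.2760 m
human over T_r+T_s: 1.2000·(0.0800+1.4583) = 1.8460 m
C+Z_d+Z_r = 0.0600+0.0050+0.0600 = 0.1250 m
S_min ≈ 0.1400+1.2760+1.8460+0.1250  ⇒  S_min = 81289/24000 m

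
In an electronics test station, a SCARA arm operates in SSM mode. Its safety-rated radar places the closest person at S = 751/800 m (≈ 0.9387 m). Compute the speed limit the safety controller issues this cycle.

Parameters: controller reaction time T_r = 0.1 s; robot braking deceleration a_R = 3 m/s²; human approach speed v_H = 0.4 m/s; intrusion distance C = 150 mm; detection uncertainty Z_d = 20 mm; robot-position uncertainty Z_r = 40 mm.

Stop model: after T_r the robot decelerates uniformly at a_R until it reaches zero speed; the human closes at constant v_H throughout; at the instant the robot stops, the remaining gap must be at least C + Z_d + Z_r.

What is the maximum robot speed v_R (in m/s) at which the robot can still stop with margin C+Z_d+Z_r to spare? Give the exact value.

v_R_max = 29/20 m/s = 1.4500 m/s

collect terms ⇒ (1/6)·v_R² + (7/30)·v_R + (-551/800) = 0
  disc = (7/30)² − 4·(1/6)·(-551/800) = 1849/3600 ; √disc = 43/60
  v_R = (−(7/30) + 43/60) / (2·(1/6)) = 29/20 m/s
check:
braking lasts T_s = (29/20)/3 = 0.4833 s
robot in T_r: 1.4500·0.1000 = 0.1450 m
braking distance = 1.4500²/(2·3.0000) = 0.3504 m
person approaches 0.4000·(0.1000+0.4833) = 0.2333 m
margins: 0.1500+0.0200+0.0400 = 0.2100 m
sum ≈ 0.1450+0.3504+0.2333+0.2100 ≈ 0.9387 m = S ✓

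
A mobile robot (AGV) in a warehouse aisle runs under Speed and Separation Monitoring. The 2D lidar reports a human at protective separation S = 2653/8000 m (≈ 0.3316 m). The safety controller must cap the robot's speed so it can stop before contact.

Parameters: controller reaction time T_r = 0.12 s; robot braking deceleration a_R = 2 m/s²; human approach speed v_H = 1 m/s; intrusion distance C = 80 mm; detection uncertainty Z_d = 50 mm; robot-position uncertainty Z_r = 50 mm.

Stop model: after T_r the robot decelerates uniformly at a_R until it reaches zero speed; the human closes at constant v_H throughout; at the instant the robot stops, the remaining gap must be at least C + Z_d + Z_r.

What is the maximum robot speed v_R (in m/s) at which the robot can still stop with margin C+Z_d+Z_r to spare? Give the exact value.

v_R_max = 1/20 m/s = 0.0500 m/s

at the boundary: (1/4)·v² + (31/50)·v + (-253/8000) = 0
  disc = (31/50)² − 4·(1/4)·(-253/8000) = 16641/40000 ; √disc = 129/200
  v_R = (−(31/50) + 129/200) / (2·(1/4)) = 1/20 m/s
check:
braking lasts T_s = (1/20)/2 = 0.0250 s
reaction-phase robot travel = 0.0500·0.1200 = 0.0060 m
robot covers 0.0500·0.0250 − ½·2.0000·0.0250² = 0.0006 m while stopping
human closes 1.0000·0.1450 = 0.1450 m
margins: 0.0800+0.0500+0.0500 = 0.1800 m
sum ≈ 0.0060+0.0006+0.1450+0.1800 ≈ 0.3316 m = S ✓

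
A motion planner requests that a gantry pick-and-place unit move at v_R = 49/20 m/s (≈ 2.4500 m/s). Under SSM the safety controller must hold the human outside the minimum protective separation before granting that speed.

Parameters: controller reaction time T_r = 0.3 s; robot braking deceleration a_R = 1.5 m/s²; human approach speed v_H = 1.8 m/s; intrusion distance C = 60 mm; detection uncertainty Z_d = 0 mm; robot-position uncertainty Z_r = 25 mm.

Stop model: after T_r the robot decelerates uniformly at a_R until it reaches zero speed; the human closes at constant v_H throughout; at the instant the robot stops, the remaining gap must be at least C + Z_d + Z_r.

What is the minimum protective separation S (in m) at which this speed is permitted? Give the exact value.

S_min = 7561/1200 m = 6.3008 m

braking lasts T_s = (49/20)/(3/2) = 1.6333 s
reaction-phase robot travel = 2.4500·0.3000 = 0.7350 m
robot under decel: 2.4500²/(2·1.5000) = 2.0008 m
human over T_r+T_s: 1.8000·(0.3000+1.6333) = 3.4800 m
C+Z_d+Z_r = 0.0600+0.0000+0.0250 = 0.0850 m
S_min ≈ 0.7350+2.0008+3.4800+0.0850  ⇒  S_min = 7561/1200 m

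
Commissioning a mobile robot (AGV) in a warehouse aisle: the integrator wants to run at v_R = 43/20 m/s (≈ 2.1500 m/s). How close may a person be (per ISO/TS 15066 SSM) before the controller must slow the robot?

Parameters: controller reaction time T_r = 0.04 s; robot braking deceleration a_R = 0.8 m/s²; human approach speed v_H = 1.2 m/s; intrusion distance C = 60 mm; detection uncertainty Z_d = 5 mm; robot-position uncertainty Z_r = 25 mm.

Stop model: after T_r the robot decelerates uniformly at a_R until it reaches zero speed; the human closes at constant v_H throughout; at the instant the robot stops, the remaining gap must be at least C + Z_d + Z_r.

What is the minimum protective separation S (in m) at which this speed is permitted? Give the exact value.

S_min = 101409/16000 m = 6.3381 m

stop time T_s = (43/20)/(4/5) = 2.6875 s
robot covers v_R·T_r = 2.1500·0.0400 = 0.0860 m before braking
robot covers 2.1500·2.6875 − ½·0.8000·2.6875² = 2.8891 m while stopping
human over T_r+T_s: 1.2000·(0.0400+2.6875) = 3.2730 m
C+Z_d+Z_r = 0.0600+0.0050+0.0250 = 0.0900 m
S_min ≈ 0.0860+2.8891+3.2730+0.0900  ⇒  S_min = 101409/16000 m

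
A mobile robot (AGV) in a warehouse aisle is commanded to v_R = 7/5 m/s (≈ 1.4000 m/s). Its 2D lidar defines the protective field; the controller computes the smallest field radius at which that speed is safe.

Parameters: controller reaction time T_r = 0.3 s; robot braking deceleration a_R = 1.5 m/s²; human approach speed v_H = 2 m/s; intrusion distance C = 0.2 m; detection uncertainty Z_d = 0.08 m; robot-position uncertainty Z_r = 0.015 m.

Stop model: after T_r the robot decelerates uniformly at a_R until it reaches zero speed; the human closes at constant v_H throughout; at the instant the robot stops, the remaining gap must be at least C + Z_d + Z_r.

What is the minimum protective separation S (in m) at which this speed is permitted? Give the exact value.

T_s = v_R/a_R = (7/5)/(3/2) = 0.9333 s
robot covers v_R·T_r = 1.4000·0.3000 = 0.4200 m before braking
robot under decel: 1.4000²/(2·1.5000) = 0.6533 m
human over T_r+T_s: 2.0000·(0.3000+0.9333) = 2.4667 m
C+Z_d+Z_r = 0.2000+0.0800+0.0150 = 0.2950 m
S_min ≈ 0.4200+0.6533+2.4667+0.2950  ⇒  S_min = 767/200 m

S_min = 767/200 m = 3.8350 m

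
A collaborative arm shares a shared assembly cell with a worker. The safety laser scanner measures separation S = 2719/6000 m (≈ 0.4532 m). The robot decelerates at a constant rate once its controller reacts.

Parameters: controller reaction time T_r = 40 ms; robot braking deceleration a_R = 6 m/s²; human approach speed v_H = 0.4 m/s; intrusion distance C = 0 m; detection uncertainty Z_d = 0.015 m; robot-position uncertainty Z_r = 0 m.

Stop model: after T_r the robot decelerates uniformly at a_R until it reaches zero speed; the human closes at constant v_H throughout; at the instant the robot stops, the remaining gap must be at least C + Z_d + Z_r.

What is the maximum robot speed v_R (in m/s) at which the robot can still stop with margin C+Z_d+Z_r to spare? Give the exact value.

v_R_max = 17/10 m/s = 1.7000 m/s

at the boundary: (1/12)·v² + (8/75)·v + (-2533/6000) = 0
  disc = (8/75)² − 4·(1/12)·(-2533/6000) = 1521/10000 ; √disc = 39/100
  v_R = (−(8/75) + 39/100) / (2·(1/12)) = 17/10 m/s
check:
braking lasts T_s = (17/10)/6 = 0.2833 s
robot in T_r: 1.7000·0.0400 = 0.0680 m
robot under decel: 1.7000²/(2·6.0000) = 0.2408 m
human over T_r+T_s: 0.4000·(0.0400+0.2833) = 0.1293 m
C+Z_d+Z_r = 0.0000+0.0150+0.0000 = 0.0150 m
sum ≈ 0.0680+0.2408+0.1293+0.0150 ≈ 0.4532 m = S ✓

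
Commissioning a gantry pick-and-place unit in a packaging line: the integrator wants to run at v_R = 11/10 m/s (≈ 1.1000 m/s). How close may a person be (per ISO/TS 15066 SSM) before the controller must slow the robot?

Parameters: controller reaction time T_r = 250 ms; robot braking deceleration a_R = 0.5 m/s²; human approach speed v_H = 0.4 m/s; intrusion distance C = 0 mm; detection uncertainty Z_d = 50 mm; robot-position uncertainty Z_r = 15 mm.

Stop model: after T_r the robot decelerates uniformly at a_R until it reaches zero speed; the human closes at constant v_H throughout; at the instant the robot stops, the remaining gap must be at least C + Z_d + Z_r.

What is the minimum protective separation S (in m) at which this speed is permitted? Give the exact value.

stop time T_s = (11/10)/(1/2) = 2.2000 s
robot covers v_R·T_r = 1.1000·0.2500 = 0.2750 m before braking
braking distance = 1.1000²/(2·0.5000) = 1.2100 m
human over T_r+T_s: 0.4000·(0.2500+2.2000) = 0.9800 m
residual clearance needed = 0.0000+0.0500+0.0150 = 0.0650 m
S_min ≈ 0.2750+1.2100+0.9800+0.0650  ⇒  S_min = 253/100 m

S_min = 253/100 m = 2.5300 m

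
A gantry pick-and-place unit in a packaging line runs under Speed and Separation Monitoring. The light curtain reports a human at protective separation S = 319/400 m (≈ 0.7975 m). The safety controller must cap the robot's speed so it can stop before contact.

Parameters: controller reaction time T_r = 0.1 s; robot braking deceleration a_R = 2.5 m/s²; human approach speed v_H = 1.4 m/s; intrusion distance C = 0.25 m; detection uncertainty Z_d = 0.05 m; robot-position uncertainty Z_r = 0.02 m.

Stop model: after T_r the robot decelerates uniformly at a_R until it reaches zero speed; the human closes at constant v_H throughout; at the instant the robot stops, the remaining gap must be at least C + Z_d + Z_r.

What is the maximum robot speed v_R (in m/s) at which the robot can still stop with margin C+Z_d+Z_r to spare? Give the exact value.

quadratic (1/5)·v² + (33/50)·v + (-27/80) = 0
  disc = (33/50)² − 4·(1/5)·(-27/80) = 441/625 ; √disc = 21/25
  v_R = (−(33/50) + 21/25) / (2·(1/5)) = 9/20 m/s
check:
stop time T_s = (9/20)/(5/2) = 0.1800 s
robot covers v_R·T_r = 0.4500·0.1000 = 0.0450 m before braking
robot covers 0.4500·0.1800 − ½·2.5000·0.1800² = 0.0405 m while stopping
human closes 1.4000·0.2800 = 0.3920 m
residual clearance needed = 0.2500+0.0500+0.0200 = 0.3200 m
sum ≈ 0.0450+0.0405+0.3920+0.3200 ≈ 0.7975 m = S ✓

v_R_max = 9/20 m/s = 0.4500 m/s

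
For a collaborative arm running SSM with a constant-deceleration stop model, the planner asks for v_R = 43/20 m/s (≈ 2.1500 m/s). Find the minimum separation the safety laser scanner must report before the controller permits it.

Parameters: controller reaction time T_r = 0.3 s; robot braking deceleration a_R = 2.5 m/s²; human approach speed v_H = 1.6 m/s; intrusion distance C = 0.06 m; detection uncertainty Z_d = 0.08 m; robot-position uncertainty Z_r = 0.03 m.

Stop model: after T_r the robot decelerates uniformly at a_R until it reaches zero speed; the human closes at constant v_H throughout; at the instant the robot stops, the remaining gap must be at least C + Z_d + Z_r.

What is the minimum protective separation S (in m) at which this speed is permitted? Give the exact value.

braking lasts T_s = (43/20)/(5/2) = 0.8600 s
reaction-phase robot travel = 2.1500·0.3000 = 0.6450 m
robot covers 2.1500·0.8600 − ½·2.5000·0.8600² = 0.9245 m while stopping
human over T_r+T_s: 1.6000·(0.3000+0.8600) = 1.8560 m
margins: 0.0600+0.0800+0.0300 = 0.1700 m
S_min ≈ 0.6450+0.9245+1.8560+0.1700  ⇒  S_min = 7191/2000 m

S_min = 7191/2000 m = 3.5955 m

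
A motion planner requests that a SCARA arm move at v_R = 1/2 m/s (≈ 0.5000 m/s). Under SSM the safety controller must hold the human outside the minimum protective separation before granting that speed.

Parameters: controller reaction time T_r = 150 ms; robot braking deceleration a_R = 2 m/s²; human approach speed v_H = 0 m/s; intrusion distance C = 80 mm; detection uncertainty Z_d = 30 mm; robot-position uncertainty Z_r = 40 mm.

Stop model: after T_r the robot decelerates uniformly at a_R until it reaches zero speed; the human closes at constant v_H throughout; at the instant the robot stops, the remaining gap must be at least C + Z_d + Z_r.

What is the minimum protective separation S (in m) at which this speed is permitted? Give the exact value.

T_s = v_R/a_R = (1/2)/2 = 0.2500 s
reaction-phase robot travel = 0.5000·0.1500 = 0.0750 m
robot under decel: 0.5000²/(2·2.0000) = 0.0625 m
human closes 0.0000·0.4000 = 0.0000 m
C+Z_d+Z_r = 0.0800+0.0300+0.0400 = 0.1500 m
S_min ≈ 0.0750+0.0625+0.0000+0.1500  ⇒  S_min = 23/80 m

S_min = 23/80 m = 0.2875 m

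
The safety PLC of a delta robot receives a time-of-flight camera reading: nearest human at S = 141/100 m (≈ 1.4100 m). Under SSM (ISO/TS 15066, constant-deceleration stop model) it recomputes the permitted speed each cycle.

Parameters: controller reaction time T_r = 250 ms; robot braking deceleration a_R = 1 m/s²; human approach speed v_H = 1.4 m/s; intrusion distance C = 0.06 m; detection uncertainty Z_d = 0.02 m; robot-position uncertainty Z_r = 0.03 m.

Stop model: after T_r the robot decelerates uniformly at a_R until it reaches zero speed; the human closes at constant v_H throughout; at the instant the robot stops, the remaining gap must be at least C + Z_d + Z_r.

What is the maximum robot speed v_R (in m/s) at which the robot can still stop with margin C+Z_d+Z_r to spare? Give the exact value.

v_R_max = 1/2 m/s = 0.5000 m/s

quadratic (1/2)·v² + (33/20)·v + (-19/20) = 0
  disc = (33/20)² − 4·(1/2)·(-19/20) = 1849/400 ; √disc = 43/20
  v_R = (−(33/20) + 43/20) / (2·(1/2)) = 1/2 m/s
check:
braking lasts T_s = (1/2)/1 = 0.5000 s
robot covers v_R·T_r = 0.5000·0.2500 = 0.1250 m before braking
robot covers 0.5000·0.5000 − ½·1.0000·0.5000² = 0.1250 m while stopping
human closes 1.4000·0.7500 = 1.0500 m
C+Z_d+Z_r = 0.0600+0.0200+0.0300 = 0.1100 m
sum ≈ 0.1250+0.1250+1.0500+0.1100 ≈ 1.4100 m = S ✓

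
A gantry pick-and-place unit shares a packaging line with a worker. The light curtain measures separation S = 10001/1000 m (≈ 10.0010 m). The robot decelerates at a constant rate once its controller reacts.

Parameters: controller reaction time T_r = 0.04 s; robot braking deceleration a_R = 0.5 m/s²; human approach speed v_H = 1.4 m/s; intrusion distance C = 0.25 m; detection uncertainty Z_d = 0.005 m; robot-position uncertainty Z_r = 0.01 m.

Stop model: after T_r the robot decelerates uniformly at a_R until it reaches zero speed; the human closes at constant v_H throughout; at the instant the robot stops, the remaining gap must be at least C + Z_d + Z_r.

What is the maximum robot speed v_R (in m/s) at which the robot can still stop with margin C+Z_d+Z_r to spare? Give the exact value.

v_R_max = 2 m/s = 2.0000 m/s

collect terms ⇒ (1)·v_R² + (71/25)·v_R + (-242/25) = 0
  disc = (71/25)² − 4·(1)·(-242/25) = 29241/625 ; √disc = 171/25
  v_R = (−(71/25) + 171/25) / (2·(1)) = 2 m/s
check:
braking lasts T_s = 2/(1/2) = 4.0000 s
reaction-phase robot travel = 2.0000·0.0400 = 0.0800 m
braking distance = 2.0000²/(2·0.5000) = 4.0000 m
person approaches 1.4000·(0.0400+4.0000) = 5.6560 m
margins: 0.2500+0.0050+0.0100 = 0.2650 m
sum ≈ 0.0800+4.0000+5.6560+0.2650 ≈ 10.0010 m = S ✓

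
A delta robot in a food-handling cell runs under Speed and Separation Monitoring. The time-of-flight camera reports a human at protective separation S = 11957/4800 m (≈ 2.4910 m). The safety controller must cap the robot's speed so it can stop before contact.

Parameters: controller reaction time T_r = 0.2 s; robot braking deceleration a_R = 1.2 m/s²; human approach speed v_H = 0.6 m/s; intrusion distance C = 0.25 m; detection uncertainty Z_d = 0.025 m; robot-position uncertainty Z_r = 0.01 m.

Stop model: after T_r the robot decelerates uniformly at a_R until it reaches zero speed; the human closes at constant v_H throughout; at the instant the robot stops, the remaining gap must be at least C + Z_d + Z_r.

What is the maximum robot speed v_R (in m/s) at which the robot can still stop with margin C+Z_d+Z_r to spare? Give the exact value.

v_R_max = 31/20 m/s = 1.5500 m/s

at the boundary: (5/12)·v² + (7/10)·v + (-10013/4800) = 0
  disc = (7/10)² − 4·(5/12)·(-10013/4800) = 57121/14400 ; √disc = 239/120
  v_R = (−(7/10) + 239/120) / (2·(5/12)) = 31/20 m/s
check:
braking lasts T_s = (31/20)/(6/5) = 1.2917 s
robot in T_r: 1.5500·0.2000 = 0.3100 m
robot under decel: 1.5500²/(2·1.2000) = 1.0010 m
human over T_r+T_s: 0.6000·(0.2000+1.2917) = 0.8950 m
residual clearance needed = 0.2500+0.0250+0.0100 = 0.2850 m
sum ≈ 0.3100+1.0010+0.8950+0.2850 ≈ 2.4910 m = S ✓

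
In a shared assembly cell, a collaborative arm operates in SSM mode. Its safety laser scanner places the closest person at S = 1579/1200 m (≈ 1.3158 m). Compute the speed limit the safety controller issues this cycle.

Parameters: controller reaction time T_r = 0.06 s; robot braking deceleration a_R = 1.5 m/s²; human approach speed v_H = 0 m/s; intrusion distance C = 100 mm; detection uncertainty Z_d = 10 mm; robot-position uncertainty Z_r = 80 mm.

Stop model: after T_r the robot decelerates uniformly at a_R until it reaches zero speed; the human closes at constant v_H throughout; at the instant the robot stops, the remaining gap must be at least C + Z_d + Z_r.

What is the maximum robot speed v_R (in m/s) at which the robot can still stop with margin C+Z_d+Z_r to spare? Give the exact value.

collect terms ⇒ (1/3)·v_R² + (3/50)·v_R + (-1351/1200) = 0
  disc = (3/50)² − 4·(1/3)·(-1351/1200) = 8464/5625 ; √disc = 92/75
  v_R = (−(3/50) + 92/75) / (2·(1/3)) = 7/4 m/s
check:
stop time T_s = (7/4)/(3/2) = 1.1667 s
robot in T_r: 1.7500·0.0600 = 0.1050 m
braking distance = 1.7500²/(2·1.5000) = 1.0208 m
human over T_r+T_s: 0.0000·(0.0600+1.1667) = 0.0000 m
margins: 0.1000+0.0100+0.0800 = 0.1900 m
sum ≈ 0.1050+1.0208+0.0000+0.1900 ≈ 1.3158 m = S ✓

v_R_max = 7/4 m/s = 1.7500 m/s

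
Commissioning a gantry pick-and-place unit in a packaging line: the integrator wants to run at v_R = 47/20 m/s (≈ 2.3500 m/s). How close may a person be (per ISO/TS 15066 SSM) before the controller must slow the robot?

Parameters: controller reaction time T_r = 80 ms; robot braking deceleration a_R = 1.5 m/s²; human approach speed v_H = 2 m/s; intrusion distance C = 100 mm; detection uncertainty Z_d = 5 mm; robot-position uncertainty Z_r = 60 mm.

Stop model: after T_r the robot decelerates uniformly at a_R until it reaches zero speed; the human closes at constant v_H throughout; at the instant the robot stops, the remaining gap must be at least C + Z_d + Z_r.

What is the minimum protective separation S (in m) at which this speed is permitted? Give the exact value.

stop time T_s = (47/20)/(3/2) = 1.5667 s
reaction-phase robot travel = 2.3500·0.0800 = 0.1880 m
robot covers 2.3500·1.5667 − ½·1.5000·1.5667² = 1.8408 m while stopping
human over T_r+T_s: 2.0000·(0.0800+1.5667) = 3.2933 m
C+Z_d+Z_r = 0.1000+0.0050+0.0600 = 0.1650 m
S_min ≈ 0.1880+1.8408+3.2933+0.1650  ⇒  S_min = 32923/6000 m

S_min = 32923/6000 m = 5.4872 m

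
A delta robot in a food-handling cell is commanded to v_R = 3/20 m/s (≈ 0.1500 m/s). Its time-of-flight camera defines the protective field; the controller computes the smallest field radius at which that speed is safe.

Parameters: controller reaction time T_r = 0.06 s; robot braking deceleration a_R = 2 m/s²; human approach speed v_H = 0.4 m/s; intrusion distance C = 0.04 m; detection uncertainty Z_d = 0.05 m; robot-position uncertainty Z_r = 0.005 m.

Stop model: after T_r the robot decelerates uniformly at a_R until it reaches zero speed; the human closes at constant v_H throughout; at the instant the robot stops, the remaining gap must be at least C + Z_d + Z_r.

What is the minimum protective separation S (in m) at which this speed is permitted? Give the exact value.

braking lasts T_s = (3/20)/2 = 0.0750 s
robot in T_r: 0.1500·0.0600 = 0.0090 m
braking distance = 0.1500²/(2·2.0000) = 0.0056 m
human over T_r+T_s: 0.4000·(0.0600+0.0750) = 0.0540 m
margins: 0.0400+0.0500+0.0050 = 0.0950 m
S_min ≈ 0.0090+0.0056+0.0540+0.0950  ⇒  S_min = 1309/8000 m

S_min = 1309/8000 m = 0.1636 m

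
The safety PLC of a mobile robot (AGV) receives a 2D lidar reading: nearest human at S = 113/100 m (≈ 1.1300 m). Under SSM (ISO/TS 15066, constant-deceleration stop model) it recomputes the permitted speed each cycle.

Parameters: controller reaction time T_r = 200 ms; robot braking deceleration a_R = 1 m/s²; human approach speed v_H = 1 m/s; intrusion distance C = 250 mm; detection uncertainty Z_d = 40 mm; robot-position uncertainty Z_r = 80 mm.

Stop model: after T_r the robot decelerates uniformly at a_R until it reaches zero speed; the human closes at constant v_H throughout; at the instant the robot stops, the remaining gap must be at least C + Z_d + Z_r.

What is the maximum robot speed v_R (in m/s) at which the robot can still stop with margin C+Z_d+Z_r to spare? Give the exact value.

collect terms ⇒ (1/2)·v_R² + (6/5)·v_R + (-14/25) = 0
  disc = (6/5)² − 4·(1/2)·(-14/25) = 64/25 ; √disc = 8/5
  v_R = (−(6/5) + 8/5) / (2·(1/2)) = 2/5 m/s
check:
T_s = v_R/a_R = (2/5)/1 = 0.4000 s
robot covers v_R·T_r = 0.4000·0.2000 = 0.0800 m before braking
braking distance = 0.4000²/(2·1.0000) = 0.0800 m
human closes 1.0000·0.6000 = 0.6000 m
residual clearance needed = 0.2500+0.0400+0.0800 = 0.3700 m
sum ≈ 0.0800+0.0800+0.6000+0.3700 ≈ 1.1300 m = S ✓

v_R_max = 2/5 m/s = 0.4000 m/s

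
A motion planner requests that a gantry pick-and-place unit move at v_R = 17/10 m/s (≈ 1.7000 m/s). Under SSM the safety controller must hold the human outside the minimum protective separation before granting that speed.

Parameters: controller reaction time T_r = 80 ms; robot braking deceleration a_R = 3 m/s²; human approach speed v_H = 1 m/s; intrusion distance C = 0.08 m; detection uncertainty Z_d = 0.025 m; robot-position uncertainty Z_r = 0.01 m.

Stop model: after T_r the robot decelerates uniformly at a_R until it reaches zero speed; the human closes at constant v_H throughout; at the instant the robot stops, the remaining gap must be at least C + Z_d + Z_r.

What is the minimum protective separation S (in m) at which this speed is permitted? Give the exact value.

braking lasts T_s = (17/10)/3 = 0.5667 s
reaction-phase robot travel = 1.7000·0.0800 = 0.1360 m
braking distance = 1.7000²/(2·3.0000) = 0.4817 m
human over T_r+T_s: 1.0000·(0.0800+0.5667) = 0.6467 m
residual clearance needed = 0.0800+0.0250+0.0100 = 0.1150 m
S_min ≈ 0.1360+0.4817+0.6467+0.1150  ⇒  S_min = 2069/1500 m

S_min = 2069/1500 m = 1.3793 m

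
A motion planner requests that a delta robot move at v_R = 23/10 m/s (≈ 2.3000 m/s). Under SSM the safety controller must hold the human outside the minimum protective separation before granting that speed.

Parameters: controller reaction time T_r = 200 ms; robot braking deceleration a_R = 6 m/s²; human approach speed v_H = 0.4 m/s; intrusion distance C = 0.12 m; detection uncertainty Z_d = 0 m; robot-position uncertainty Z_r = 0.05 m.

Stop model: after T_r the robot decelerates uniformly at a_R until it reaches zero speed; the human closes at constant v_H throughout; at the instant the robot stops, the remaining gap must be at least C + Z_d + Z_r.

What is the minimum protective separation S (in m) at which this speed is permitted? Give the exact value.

braking lasts T_s = (23/10)/6 = 0.3833 s
robot in T_r: 2.3000·0.2000 = 0.4600 m
braking distance = 2.3000²/(2·6.0000) = 0.4408 m
person approaches 0.4000·(0.2000+0.3833) = 0.2333 m
margins: 0.1200+0.0000+0.0500 = 0.1700 m
S_min ≈ 0.4600+0.4408+0.2333+0.1700  ⇒  S_min = 313/240 m

S_min = 313/240 m = 1.3042 m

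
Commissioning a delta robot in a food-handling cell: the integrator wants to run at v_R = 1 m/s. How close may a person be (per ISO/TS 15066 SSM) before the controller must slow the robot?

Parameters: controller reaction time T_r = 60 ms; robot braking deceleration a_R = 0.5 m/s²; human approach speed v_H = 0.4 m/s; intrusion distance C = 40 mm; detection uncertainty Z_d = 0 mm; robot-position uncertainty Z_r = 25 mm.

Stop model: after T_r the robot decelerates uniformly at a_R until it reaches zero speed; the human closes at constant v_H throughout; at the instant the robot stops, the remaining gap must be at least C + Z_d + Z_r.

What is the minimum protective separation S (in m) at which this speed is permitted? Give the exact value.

stop time T_s = 1/(1/2) = 2.0000 s
reaction-phase robot travel = 1.0000·0.0600 = 0.0600 m
robot covers 1.0000·2.0000 − ½·0.5000·2.0000² = 1.0000 m while stopping
human over T_r+T_s: 0.4000·(0.0600+2.0000) = 0.8240 m
C+Z_d+Z_r = 0.0400+0.0000+0.0250 = 0.0650 m
S_min ≈ 0.0600+1.0000+0.8240+0.0650  ⇒  S_min = 1949/1000 m

S_min = 1949/1000 m = 1.9490 m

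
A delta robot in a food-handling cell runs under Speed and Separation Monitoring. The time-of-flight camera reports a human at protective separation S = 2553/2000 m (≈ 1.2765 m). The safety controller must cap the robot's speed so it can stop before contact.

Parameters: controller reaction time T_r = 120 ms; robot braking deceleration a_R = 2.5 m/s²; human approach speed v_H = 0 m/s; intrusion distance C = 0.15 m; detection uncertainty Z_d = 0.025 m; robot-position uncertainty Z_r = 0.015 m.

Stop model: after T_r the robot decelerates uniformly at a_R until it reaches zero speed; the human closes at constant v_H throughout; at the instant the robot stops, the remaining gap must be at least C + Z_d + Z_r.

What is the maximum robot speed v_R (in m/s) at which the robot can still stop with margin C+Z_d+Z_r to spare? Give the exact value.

v_R_max = 41/20 m/s = 2.0500 m/s

quadratic (1/5)·v² + (3/25)·v + (-2173/2000) = 0
  disc = (3/25)² − 4·(1/5)·(-2173/2000) = 2209/2500 ; √disc = 47/50
  v_R = (−(3/25) + 47/50) / (2·(1/5)) = 41/20 m/s
check:
T_s = v_R/a_R = (41/20)/(5/2) = 0.8200 s
robot in T_r: 2.0500·0.1200 = 0.2460 m
robot under decel: 2.0500²/(2·2.5000) = 0.8405 m
human over T_r+T_s: 0.0000·(0.1200+0.8200) = 0.0000 m
margins: 0.1500+0.0250+0.0150 = 0.1900 m
sum ≈ 0.2460+0.8405+0.0000+0.1900 ≈ 1.2765 m = S ✓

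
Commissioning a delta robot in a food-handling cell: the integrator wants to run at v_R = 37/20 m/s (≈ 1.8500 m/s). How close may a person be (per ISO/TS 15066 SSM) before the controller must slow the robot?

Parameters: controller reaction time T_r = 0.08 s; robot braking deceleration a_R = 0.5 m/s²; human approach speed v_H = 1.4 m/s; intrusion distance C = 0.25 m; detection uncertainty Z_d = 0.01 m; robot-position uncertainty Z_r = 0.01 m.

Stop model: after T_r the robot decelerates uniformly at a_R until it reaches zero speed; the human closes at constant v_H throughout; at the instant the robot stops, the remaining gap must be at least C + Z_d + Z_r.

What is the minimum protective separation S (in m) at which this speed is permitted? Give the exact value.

S_min = 3653/400 m = 9.1325 m

T_s = v_R/a_R = (37/20)/(1/2) = 3.7000 s
reaction-phase robot travel = 1.8500·0.0800 = 0.1480 m
braking distance = 1.8500²/(2·0.5000) = 3.4225 m
human over T_r+T_s: 1.4000·(0.0800+3.7000) = 5.2920 m
residual clearance needed = 0.2500+0.0100+0.0100 = 0.2700 m
S_min ≈ 0.1480+3.4225+5.2920+0.2700  ⇒  S_min = 3653/400 m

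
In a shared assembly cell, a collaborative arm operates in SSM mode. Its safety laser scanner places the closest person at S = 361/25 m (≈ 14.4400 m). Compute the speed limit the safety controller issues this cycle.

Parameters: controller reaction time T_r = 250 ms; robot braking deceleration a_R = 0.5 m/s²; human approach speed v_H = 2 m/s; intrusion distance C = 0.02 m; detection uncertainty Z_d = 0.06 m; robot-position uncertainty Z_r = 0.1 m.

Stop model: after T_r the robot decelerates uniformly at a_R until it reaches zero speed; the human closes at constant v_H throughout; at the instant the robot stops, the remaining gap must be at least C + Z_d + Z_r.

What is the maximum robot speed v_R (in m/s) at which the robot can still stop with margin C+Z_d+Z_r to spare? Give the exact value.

collect terms ⇒ (1)·v_R² + (17/4)·v_R + (-344/25) = 0
  disc = (17/4)² − 4·(1)·(-344/25) = 29241/400 ; √disc = 171/20
  v_R = (−(17/4) + 171/20) / (2·(1)) = 43/20 m/s
check:
stop time T_s = (43/20)/(1/2) = 4.3000 s
robot in T_r: 2.1500·0.2500 = 0.5375 m
braking distance = 2.1500²/(2·0.5000) = 4.6225 m
person approaches 2.0000·(0.2500+4.3000) = 9.1000 m
residual clearance needed = 0.0200+0.0600+0.1000 = 0.1800 m
sum ≈ 0.5375+4.6225+9.1000+0.1800 ≈ 14.4400 m = S ✓

v_R_max = 43/20 m/s = 2.1500 m/s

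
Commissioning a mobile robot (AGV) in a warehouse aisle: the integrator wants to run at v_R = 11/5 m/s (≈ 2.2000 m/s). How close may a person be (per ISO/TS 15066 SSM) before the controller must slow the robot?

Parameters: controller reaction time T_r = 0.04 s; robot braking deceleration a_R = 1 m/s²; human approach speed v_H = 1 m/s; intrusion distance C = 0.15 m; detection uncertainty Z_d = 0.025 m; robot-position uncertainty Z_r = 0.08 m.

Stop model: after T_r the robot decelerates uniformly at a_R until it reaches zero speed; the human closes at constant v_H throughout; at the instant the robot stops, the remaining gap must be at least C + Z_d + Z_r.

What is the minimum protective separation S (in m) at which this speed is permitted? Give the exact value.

S_min = 5003/1000 m = 5.0030 m

T_s = v_R/a_R = (11/5)/1 = 2.2000 s
robot covers v_R·T_r = 2.2000·0.0400 = 0.0880 m before braking
robot under decel: 2.2000²/(2·1.0000) = 2.4200 m
human closes 1.0000·2.2400 = 2.2400 m
margins: 0.1500+0.0250+0.0800 = 0.2550 m
S_min ≈ 0.0880+2.4200+2.2400+0.2550  ⇒  S_min = 5003/1000 m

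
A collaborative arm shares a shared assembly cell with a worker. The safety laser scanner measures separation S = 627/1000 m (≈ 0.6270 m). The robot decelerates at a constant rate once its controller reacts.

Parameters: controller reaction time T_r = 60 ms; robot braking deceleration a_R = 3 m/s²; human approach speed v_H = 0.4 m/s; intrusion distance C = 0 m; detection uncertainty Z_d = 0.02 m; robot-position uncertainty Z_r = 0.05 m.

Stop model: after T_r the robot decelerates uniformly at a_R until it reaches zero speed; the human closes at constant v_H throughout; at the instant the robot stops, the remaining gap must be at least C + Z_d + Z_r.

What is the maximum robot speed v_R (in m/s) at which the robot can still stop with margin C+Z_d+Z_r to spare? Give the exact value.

v_R_max = 13/10 m/s = 1.3000 m/s

quadratic (1/6)·v² + (29/150)·v + (-533/1000) = 0
  disc = (29/150)² − 4·(1/6)·(-533/1000) = 2209/5625 ; √disc = 47/75
  v_R = (−(29/150) + 47/75) / (2·(1/6)) = 13/10 m/s
check:
T_s = v_R/a_R = (13/10)/3 = 0.4333 s
reaction-phase robot travel = 1.3000·0.0600 = 0.0780 m
robot covers 1.3000·0.4333 − ½·3.0000·0.4333² = 0.2817 m while stopping
human over T_r+T_s: 0.4000·(0.0600+0.4333) = 0.1973 m
margins: 0.0000+0.0200+0.0500 = 0.0700 m
sum ≈ 0.0780+0.2817+0.1973+0.0700 ≈ 0.6270 m = S ✓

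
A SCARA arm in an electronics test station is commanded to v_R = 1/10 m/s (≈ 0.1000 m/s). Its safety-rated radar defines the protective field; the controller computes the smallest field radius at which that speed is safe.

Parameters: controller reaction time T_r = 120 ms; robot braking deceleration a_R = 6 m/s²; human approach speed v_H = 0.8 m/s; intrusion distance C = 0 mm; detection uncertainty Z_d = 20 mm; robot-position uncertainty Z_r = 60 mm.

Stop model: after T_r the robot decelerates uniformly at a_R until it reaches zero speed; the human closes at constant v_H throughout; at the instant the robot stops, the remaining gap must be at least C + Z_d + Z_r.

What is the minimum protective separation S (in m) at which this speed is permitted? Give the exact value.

stop time T_s = (1/10)/6 = 0.0167 s
robot covers v_R·T_r = 0.1000·0.1200 = 0.0120 m before braking
braking distance = 0.1000²/(2·6.0000) = 0.0008 m
human closes 0.8000·0.1367 = 0.1093 m
margins: 0.0000+0.0200+0.0600 = 0.0800 m
S_min ≈ 0.0120+0.0008+0.1093+0.0800  ⇒  S_min = 1213/6000 m

S_min = 1213/6000 m = 0.2022 m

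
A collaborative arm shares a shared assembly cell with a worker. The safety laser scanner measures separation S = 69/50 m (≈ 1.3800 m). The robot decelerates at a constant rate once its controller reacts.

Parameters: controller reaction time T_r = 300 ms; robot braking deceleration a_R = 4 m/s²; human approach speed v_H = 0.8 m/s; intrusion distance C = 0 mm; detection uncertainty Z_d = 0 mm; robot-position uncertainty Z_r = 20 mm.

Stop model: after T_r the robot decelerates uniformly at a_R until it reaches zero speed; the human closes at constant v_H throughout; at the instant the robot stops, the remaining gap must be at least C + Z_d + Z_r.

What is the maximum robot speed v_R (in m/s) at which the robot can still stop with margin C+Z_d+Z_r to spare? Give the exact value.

v_R_max = 8/5 m/s = 1.6000 m/s

at the boundary: (1/8)·v² + (1/2)·v + (-28/25) = 0
  disc = (1/2)² − 4·(1/8)·(-28/25) = 81/100 ; √disc = 9/10
  v_R = (−(1/2) + 9/10) / (2·(1/8)) = 8/5 m/s
check:
stop time T_s = (8/5)/4 = 0.4000 s
robot covers v_R·T_r = 1.6000·0.3000 = 0.4800 m before braking
robot covers 1.6000·0.4000 − ½·4.0000·0.4000² = 0.3200 m while stopping
human over T_r+T_s: 0.8000·(0.3000+0.4000) = 0.5600 m
margins: 0.0000+0.0000+0.0200 = 0.0200 m
sum ≈ 0.4800+0.3200+0.5600+0.0200 ≈ 1.3800 m = S ✓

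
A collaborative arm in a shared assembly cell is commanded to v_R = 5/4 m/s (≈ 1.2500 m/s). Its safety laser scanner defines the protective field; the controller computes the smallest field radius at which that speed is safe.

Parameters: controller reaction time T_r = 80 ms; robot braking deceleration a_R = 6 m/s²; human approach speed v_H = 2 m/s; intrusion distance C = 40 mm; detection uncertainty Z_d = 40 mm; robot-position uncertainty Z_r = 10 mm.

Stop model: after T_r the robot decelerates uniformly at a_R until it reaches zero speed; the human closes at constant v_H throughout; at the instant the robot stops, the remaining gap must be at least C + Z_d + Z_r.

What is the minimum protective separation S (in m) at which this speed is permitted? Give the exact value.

S_min = 287/320 m = 0.8969 m

T_s = v_R/a_R = (5/4)/6 = 0.2083 s
robot covers v_R·T_r = 1.2500·0.0800 = 0.1000 m before braking
braking distance = 1.2500²/(2·6.0000) = 0.1302 m
human over T_r+T_s: 2.0000·(0.0800+0.2083) = 0.5767 m
residual clearance needed = 0.0400+0.0400+0.0100 = 0.0900 m
S_min ≈ 0.1000+0.1302+0.5767+0.0900  ⇒  S_min = 287/320 m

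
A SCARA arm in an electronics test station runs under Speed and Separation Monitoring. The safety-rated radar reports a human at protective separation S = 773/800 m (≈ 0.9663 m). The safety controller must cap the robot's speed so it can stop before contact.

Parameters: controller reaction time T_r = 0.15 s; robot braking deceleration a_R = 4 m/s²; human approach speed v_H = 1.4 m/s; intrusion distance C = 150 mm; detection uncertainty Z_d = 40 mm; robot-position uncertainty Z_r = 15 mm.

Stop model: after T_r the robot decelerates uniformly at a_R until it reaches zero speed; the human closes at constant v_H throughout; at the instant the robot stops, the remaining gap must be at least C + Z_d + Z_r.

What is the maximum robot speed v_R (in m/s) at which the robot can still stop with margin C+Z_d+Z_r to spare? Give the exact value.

quadratic (1/8)·v² + (1/2)·v + (-441/800) = 0
  disc = (1/2)² − 4·(1/8)·(-441/800) = 841/1600 ; √disc = 29/40
  v_R = (−(1/2) + 29/40) / (2·(1/8)) = 9/10 m/s
check:
braking lasts T_s = (9/10)/4 = 0.2250 s
robot covers v_R·T_r = 0.9000·0.1500 = 0.1350 m before braking
braking distance = 0.9000²/(2·4.0000) = 0.1013 m
human over T_r+T_s: 1.4000·(0.1500+0.2250) = 0.5250 m
C+Z_d+Z_r = 0.1500+0.0400+0.0150 = 0.2050 m
sum ≈ 0.1350+0.1013+0.5250+0.2050 ≈ 0.9663 m = S ✓

v_R_max = 9/10 m/s = 0.9000 m/s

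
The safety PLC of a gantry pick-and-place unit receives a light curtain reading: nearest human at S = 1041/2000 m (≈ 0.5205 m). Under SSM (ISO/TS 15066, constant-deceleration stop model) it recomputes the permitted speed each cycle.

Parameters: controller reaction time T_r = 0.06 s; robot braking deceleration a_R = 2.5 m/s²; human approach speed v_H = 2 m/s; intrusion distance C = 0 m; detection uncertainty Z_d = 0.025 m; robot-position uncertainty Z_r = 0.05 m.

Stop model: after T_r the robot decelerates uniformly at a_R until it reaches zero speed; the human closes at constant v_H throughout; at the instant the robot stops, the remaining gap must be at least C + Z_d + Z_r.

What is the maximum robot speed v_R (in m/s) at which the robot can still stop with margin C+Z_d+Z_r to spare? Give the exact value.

v_R_max = 7/20 m/s = 0.3500 m/s

at the boundary: (1/5)·v² + (43/50)·v + (-651/2000) = 0
  disc = (43/50)² − 4·(1/5)·(-651/2000) = 1 ; √disc = 1
  v_R = (−(43/50) + 1) / (2·(1/5)) = 7/20 m/s
check:
braking lasts T_s = (7/20)/(5/2) = 0.1400 s
reaction-phase robot travel = 0.3500·0.0600 = 0.0210 m
braking distance = 0.3500²/(2·2.5000) = 0.0245 m
human closes 2.0000·0.2000 = 0.4000 m
margins: 0.0000+0.0250+0.0500 = 0.0750 m
sum ≈ 0.0210+0.0245+0.4000+0.0750 ≈ 0.5205 m = S ✓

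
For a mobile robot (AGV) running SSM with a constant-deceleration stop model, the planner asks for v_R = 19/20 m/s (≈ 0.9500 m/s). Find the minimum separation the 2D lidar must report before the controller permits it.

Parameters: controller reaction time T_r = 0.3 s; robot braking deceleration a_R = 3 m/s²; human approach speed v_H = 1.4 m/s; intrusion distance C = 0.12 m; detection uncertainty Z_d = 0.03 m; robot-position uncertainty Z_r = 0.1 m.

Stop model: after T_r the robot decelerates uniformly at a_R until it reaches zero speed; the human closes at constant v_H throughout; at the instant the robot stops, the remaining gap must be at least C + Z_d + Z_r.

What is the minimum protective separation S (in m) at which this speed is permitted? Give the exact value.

S_min = 1239/800 m = 1.5488 m

braking lasts T_s = (19/20)/3 = 0.3167 s
robot in T_r: 0.9500·0.3000 = 0.2850 m
braking distance = 0.9500²/(2·3.0000) = 0.1504 m
human over T_r+T_s: 1.4000·(0.3000+0.3167) = 0.8633 m
C+Z_d+Z_r = 0.1200+0.0300+0.1000 = 0.2500 m
S_min ≈ 0.2850+0.1504+0.8633+0.2500  ⇒  S_min = 1239/800 m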